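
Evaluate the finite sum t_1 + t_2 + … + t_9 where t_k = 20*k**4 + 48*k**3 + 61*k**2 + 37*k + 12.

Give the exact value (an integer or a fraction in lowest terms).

r(k) = (20*k**4 + 128*k**3 + 325*k**2 + 383*k + 178)/(20*k**4 + 48*k**3 + 61*k**2 + 37*k + 12) after simplifying.
Normal form (A,B,C) = (1, 1, k**4 + 12*k**3/5 + 61*k**2/20 + 37*k/20 + 3/5).
Solve (1)·f(k+1) − (1)·f(k) = k**4 + 12*k**3/5 + 61*k**2/20 + 37*k/20 + 3/5.
Degrees (0,0,4) ⇒ d ≤ 5.
Match coefficients ⇒ f(k) = k*(4*k**4 + 2*k**3 + 3*k**2 + 3)/20.
Then R = B(k−1)f/C = k*(4*k**4 + 2*k**3 + 3*k**2 + 3)/(20*k**4 + 48*k**3 + 61*k**2 + 37*k + 12), so s_k = R(k)·t_k = k*(4*k**4 + 2*k**3 + 3*k**2 + 3).
s_(k+1) − s_k = 20*k**4 + 48*k**3 + 61*k**2 + 37*k + 12 = t_k.
Telescoping: Σ = s_(10) − s_(1) = 423030 − (12) = 423018.

Σ = 423018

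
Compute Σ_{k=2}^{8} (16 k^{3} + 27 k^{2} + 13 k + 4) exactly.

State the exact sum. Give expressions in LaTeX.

Ratio r(k) = (16*k**3 + 75*k**2 + 115*k + 60)/(16*k**3 + 27*k**2 + 13*k + 4).
So A=1 and B=1, with C=k**3 + 27*k**2/16 + 13*k/16 + 1/4.
Solve (1)·f(k+1) − (1)·f(k) = k**3 + 27*k**2/16 + 13*k/16 + 1/4.
deg f ≤ 4 (via 0,0,3).
Solving with deg f ≤ 4: f(k) = k*(4*k**3 + k**2 - 3*k + 2)/16.
Certificate R = B(k−1)f/C = k*(4*k**3 + k**2 - 3*k + 2)/(16*k**3 + 27*k**2 + 13*k + 4) gives s_k = k*(4*k**3 + k**2 - 3*k + 2).
Verify: 16*k**3 + 27*k**2 + 13*k + 4 matches t_k.
Σ_(k=2)^(8) t_k = s_(9) − s_(2) = 26748 − (64) = 26684.

Σ = 26684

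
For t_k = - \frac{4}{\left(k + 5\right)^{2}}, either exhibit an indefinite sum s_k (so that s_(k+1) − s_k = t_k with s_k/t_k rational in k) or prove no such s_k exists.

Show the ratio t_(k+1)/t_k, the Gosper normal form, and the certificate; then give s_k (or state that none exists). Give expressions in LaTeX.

none — t_k is not Gosper-summable

r(k) = (k + 5)**2/(k + 6)**2 after simplifying.
Take A(k)=k**2 + 10*k + 25, B(k)=k**2 + 12*k + 36, C(k)=1.
Need (k**2 + 10*k + 25)·f(k+1) − (k**2 + 10*k + 25)·f(k) = 1.
d = 0 from the (2,2,0) case.
Write f(k) = c0. Then LHS − RHS = -1, requiring -1 = 0: contradictory. No certificate.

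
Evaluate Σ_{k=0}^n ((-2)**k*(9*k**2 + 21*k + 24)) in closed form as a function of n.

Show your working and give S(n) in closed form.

Compute t_(k+1)/t_k: get 2*(-3*k**2 - 13*k - 18)/(3*k**2 + 7*k + 8).
So A=-2 and B=1, with C=k**2 + 7*k/3 + 8/3.
Set up (-2)·f(k+1) − (1)·f(k) − (k**2 + 7*k/3 + 8/3) = 0.
deg f ≤ 2 (via 0,0,2).
Match coefficients ⇒ f(k) = -(3*k**2 + 3*k + 4)/9.
Get s_k = R·t_k = (-2)**k*(-3*k**2 - 3*k - 4) with R(k) = B(k−1)f(k)/C(k) = -(3*k**2 + 3*k + 4)/(3*(3*k**2 + 7*k + 8)).
Check: Δs_k = (-2)**k*(9*k**2 + 21*k + 24). ✓
Telescope: S(n) = s_(n+1) − s_(0) = 2*(-2)**n*(3*n**2 + 9*n + 10) − (-4) = 6*(-2)**n*n**2 + 18*(-2)**n*n + 20*(-2)**n + 4.

S(n) = 6*(-2)**n*n**2 + 18*(-2)**n*n + 20*(-2)**n + 4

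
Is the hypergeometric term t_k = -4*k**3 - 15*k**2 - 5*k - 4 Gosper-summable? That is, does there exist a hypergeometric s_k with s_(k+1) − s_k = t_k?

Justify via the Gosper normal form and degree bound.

The ratio is (4*k**3 + 27*k**2 + 47*k + 28)/(4*k**3 + 15*k**2 + 5*k + 4).
A = 1, B = 1, C = k**3 + 15*k**2/4 + 5*k/4 + 1.
Need (1)·f(k+1) − (1)·f(k) = k**3 + 15*k**2/4 + 5*k/4 + 1.
From deg A=0, deg B=0, deg C=3: d=4.
Coefficient equations give f(k) = k*(k**3 + 3*k**2 - 4*k + 4)/4.
Then R = B(k−1)f/C = k*(k**3 + 3*k**2 - 4*k + 4)/(4*k**3 + 15*k**2 + 5*k + 4), so s_k = R(k)·t_k = k*(-k**3 - 3*k**2 + 4*k - 4).
Check: Δs_k = -4*k**3 - 15*k**2 - 5*k - 4. ✓

Yes. s_k = k*(-k**3 - 3*k**2 + 4*k - 4).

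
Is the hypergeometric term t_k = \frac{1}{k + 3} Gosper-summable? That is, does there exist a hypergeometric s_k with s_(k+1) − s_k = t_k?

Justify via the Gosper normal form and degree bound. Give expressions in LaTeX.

The ratio is (k + 3)/(k + 4).
So A=k + 3 and B=k + 4, with C=1.
Key eq: (k + 3)·f(k+1) = (k + 3)·f(k) + (1).
From deg A=1, deg B=1, deg C=0: d=0.
f = c0 ⇒ A·f(k+1) − B(k−1)·f(k) − C = -1. The system {-1 = 0} is inconsistent; no antidifference.

No. Not Gosper-summable.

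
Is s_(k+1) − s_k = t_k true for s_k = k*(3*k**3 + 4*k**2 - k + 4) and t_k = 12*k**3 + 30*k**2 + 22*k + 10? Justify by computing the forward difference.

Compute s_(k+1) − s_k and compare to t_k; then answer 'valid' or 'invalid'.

valid; difference matches t_k

s_(k+1) = (k + 1)*(-k + 3*(k + 1)**3 + 4*(k + 1)**2 + 3)
s_(k+1) − s_k = 12*k**3 + 30*k**2 + 22*k + 10
(s_(k+1) − s_k) − t_k = 0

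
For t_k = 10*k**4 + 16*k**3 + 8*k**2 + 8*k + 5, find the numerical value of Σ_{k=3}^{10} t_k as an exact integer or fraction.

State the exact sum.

Σ = 304912

t_(k+1)/t_k = (10*k**4 + 56*k**3 + 116*k**2 + 112*k + 47)/(10*k**4 + 16*k**3 + 8*k**2 + 8*k + 5).
Normal form (A,B,C) = (1, 1, k**4 + 8*k**3/5 + 4*k**2/5 + 4*k/5 + 1/2).
Key eq: (1)·f(k+1) = (1)·f(k) + (k**4 + 8*k**3/5 + 4*k**2/5 + 4*k/5 + 1/2).
Bound: deg f ≤ 5.
Solve for f: f(k) = k*(2*k**4 - k**3 - 2*k**2 + 4*k + 2)/10 (degree 5 ≤ 5).
Then R = B(k−1)f/C = k*(2*k**4 - k**3 - 2*k**2 + 4*k + 2)/(10*k**4 + 16*k**3 + 8*k**2 + 8*k + 5), so s_k = R(k)·t_k = k*(2*k**4 - k**3 - 2*k**2 + 4*k + 2).
Verify: 10*k**4 + 16*k**3 + 8*k**2 + 8*k + 5 matches t_k.
Evaluate s at k=11 and k=3: 305305 and 393; difference 304912.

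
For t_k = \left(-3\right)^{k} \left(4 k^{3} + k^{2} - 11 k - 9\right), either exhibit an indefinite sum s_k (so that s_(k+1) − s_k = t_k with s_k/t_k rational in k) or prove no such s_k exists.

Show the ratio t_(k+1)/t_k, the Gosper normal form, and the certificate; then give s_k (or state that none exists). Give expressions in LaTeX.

s_k = \left(-3\right)^{k} k \left(- k^{2} + 2 k + 2\right)

Compute t_(k+1)/t_k: get 3*(-4*k**3 - 13*k**2 - 3*k + 15)/(4*k**3 + k**2 - 11*k - 9).
A = -3, B = 1, C = k**3 + k**2/4 - 11*k/4 - 9/4.
Key eq: (-3)·f(k+1) = (1)·f(k) + (k**3 + k**2/4 - 11*k/4 - 9/4).
d = 3 from the (0,0,3) case.
A polynomial solution: f(k) = -k*(k**2 - 2*k - 2)/4.
Certificate R = B(k−1)f/C = -k*(k**2 - 2*k - 2)/(4*k**3 + k**2 - 11*k - 9) gives s_k = (-3)**k*k*(-k**2 + 2*k + 2).
Δs = (-3)**k*(4*k**3 + k**2 - 11*k - 9), as required.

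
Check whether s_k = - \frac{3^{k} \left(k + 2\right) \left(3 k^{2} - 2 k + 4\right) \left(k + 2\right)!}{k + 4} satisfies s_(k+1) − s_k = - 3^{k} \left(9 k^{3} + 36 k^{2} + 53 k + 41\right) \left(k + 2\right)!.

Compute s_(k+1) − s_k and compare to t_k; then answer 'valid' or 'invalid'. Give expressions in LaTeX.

s_(k+1) = -3**(k + 1)*(k + 3)*(3*k**2 + 4*k + 5)*factorial(k + 3)/(k + 5)
s_(k+1) − s_k = -3**k*(9*k**5 + 99*k**4 + 413*k**3 + 850*k**2 + 919*k + 500)*factorial(k + 2)/((k + 4)*(k + 5))
(s_(k+1) − s_k) − t_k = 2*3**k*(9*k**4 + 72*k**3 + 194*k**2 + 255*k + 160)*factorial(k + 2)/((k + 4)*(k + 5))

Invalid: residual \frac{2 \cdot 3^{k} \left(9 k^{4} + 72 k^{3} + 194 k^{2} + 255 k + 160\right) \left(k + 2\right)!}{\left(k + 4\right) \left(k + 5\right)} ≠ 0.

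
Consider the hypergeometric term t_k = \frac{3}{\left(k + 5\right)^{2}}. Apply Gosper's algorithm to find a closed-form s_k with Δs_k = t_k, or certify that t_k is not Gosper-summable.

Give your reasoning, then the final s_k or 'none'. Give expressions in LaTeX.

no hypergeometric antidifference exists

The ratio is (k + 5)**2/(k + 6)**2.
A = k**2 + 10*k + 25, B = k**2 + 12*k + 36, C = 1.
Solve (k**2 + 10*k + 25)·f(k+1) − (k**2 + 10*k + 25)·f(k) = 1.
Degrees (2,2,0) ⇒ d ≤ 0.
f = c0 ⇒ A·f(k+1) − B(k−1)·f(k) − C = -1. The system {-1 = 0} is inconsistent; no antidifference.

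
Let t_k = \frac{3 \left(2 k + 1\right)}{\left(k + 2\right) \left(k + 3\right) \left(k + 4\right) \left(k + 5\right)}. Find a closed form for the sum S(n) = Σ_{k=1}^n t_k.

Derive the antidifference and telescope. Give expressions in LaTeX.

S(n) = \frac{n \left(n^{2} + 12 n + 17\right)}{10 \left(n^{3} + 12 n^{2} + 47 n + 60\right)}

Step 1: r(k) = (k + 2)*(2*k + 3)/((k + 6)*(2*k + 1)).
A = k + 2, B = k + 6, C = k + 1/2.
Key eq: (k + 2)·f(k+1) = (k + 5)·f(k) + (k + 1/2).
Bound: deg f ≤ 3.
Match coefficients ⇒ f(k) = k*(k**2 + 9*k + 2)/48.
Certificate R = B(k−1)f/C = k*(k + 5)*(k**2 + 9*k + 2)/(24*(2*k + 1)) gives s_k = k*(k**2 + 9*k + 2)/(8*(k + 2)*(k + 3)*(k + 4)).
Verify: 3*(2*k + 1)/(k**4 + 14*k**3 + 71*k**2 + 154*k + 120) matches t_k.
Σ_(k=1)^n t_k = s_(n+1) − s_(1) = ((n**3 + 12*n**2 + 23*n + 12)/(8*(n**3 + 12*n**2 + 47*n + 60))) − (1/40), i.e. n*(n**2 + 12*n + 17)/(10*(n**3 + 12*n**2 + 47*n + 60)).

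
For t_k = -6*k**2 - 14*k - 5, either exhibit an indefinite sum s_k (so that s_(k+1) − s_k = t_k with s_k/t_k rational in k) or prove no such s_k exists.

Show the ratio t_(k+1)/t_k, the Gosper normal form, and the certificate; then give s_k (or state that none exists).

t_(k+1)/t_k = (6*k**2 + 26*k + 25)/(6*k**2 + 14*k + 5).
Normal form (A,B,C) = (1, 1, k**2 + 7*k/3 + 5/6).
Key eq: (1)·f(k+1) = (1)·f(k) + (k**2 + 7*k/3 + 5/6).
Bound: deg f ≤ 3.
Match coefficients ⇒ f(k) = k*(2*k**2 + 4*k - 1)/6.
R(k) = B(k−1)·f(k)/C(k) = k*(2*k**2 + 4*k - 1)/(6*k**2 + 14*k + 5); s_k = R·t_k = k*(-2*k**2 - 4*k + 1).
s_(k+1) − s_k = -6*k**2 - 14*k - 5 = t_k.

s_k = k*(-2*k**2 - 4*k + 1)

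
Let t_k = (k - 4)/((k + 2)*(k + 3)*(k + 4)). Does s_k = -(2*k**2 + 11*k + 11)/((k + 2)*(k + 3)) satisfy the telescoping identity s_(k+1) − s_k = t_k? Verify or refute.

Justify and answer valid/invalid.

s_(k+1) = (-11*k - 2*(k + 1)**2 - 22)/((k + 3)*(k + 4))
s_(k+1) − s_k = (k - 4)/(k**3 + 9*k**2 + 26*k + 24)
(s_(k+1) − s_k) − t_k = 0

Valid — Δs_k = t_k.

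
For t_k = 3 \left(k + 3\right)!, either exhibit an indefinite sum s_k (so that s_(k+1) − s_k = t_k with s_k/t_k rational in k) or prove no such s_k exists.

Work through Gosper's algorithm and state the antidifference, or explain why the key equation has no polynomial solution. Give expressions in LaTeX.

t_(k+1)/t_k = k + 4.
Factor: A=k + 4; B=1; C=1.
Need (k + 4)·f(k+1) − (1)·f(k) = 1.
Bound: deg f ≤ -1.
d = -1 < 0 ⇒ no nonzero polynomial f; not summable.

none (Gosper's algorithm certifies no s_k)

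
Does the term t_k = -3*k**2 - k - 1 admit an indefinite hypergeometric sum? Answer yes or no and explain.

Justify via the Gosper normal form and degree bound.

Step 1: r(k) = (k + 3*(k + 1)**2 + 2)/(3*k**2 + k + 1).
Gosper form: A/B · C(k+1)/C(k) with A=1, B=1, C=k**2 + k/3 + 1/3.
f must satisfy (1)·f(k+1) − (1)·f(k) = k**2 + k/3 + 1/3.
From deg A=0, deg B=0, deg C=2: d=3.
A polynomial solution: f(k) = k*(k**2 - k + 1)/3.
R(k) = B(k−1)·f(k)/C(k) = k*(k**2 - k + 1)/(3*k**2 + k + 1); s_k = R·t_k = k*(-k**2 + k - 1).
Check: Δs_k = -3*k**2 - k - 1. ✓

Yes. s_k = k*(-k**2 + k - 1).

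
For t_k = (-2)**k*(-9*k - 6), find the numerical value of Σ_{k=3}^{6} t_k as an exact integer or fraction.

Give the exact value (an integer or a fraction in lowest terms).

The ratio is 2*(-3*k - 5)/(3*k + 2).
Take A(k)=-2, B(k)=1, C(k)=k + 2/3.
Need (-2)·f(k+1) − (1)·f(k) = k + 2/3.
d = 1 from the (0,0,1) case.
A polynomial solution: f(k) = -k/3.
R(k) = B(k−1)·f(k)/C(k) = -k/(3*k + 2); s_k = R·t_k = 3*(-2)**k*k.
Verify: (-2)**k*(-9*k - 6) matches t_k.
Sum = s_(7) − s_(3); s_(7) = -2688, s_(3) = -72 ⇒ -2616.

Σ = -2616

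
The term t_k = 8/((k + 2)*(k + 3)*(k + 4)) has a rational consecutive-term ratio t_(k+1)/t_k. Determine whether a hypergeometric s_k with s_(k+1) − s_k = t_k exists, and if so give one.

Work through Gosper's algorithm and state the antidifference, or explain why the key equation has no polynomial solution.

s_k = 2*k*(k + 5)/(3*(k + 2)*(k + 3))

Ratio r(k) = (k + 2)/(k + 5).
A = k + 2, B = k + 5, C = 1.
Key eq: (k + 2)·f(k+1) = (k + 4)·f(k) + (1).
From deg A=1, deg B=1, deg C=0: d=2.
Match coefficients ⇒ f(k) = k*(k + 5)/12.
Then R = B(k−1)f/C = k*(k + 4)*(k + 5)/12, so s_k = R(k)·t_k = 2*k*(k + 5)/(3*(k + 2)*(k + 3)).
Check: Δs_k = 8/(k**3 + 9*k**2 + 26*k + 24). ✓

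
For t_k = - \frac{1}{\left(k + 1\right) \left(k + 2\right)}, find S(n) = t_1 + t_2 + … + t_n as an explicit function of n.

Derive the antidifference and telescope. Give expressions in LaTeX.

The ratio is (k + 1)/(k + 3).
So A=k + 1 and B=k + 3, with C=1.
Solve (k + 1)·f(k+1) − (k + 2)·f(k) = 1.
Bound: deg f ≤ 1.
Match coefficients ⇒ f(k) = k.
R(k) = B(k−1)·f(k)/C(k) = k*(k + 2); s_k = R·t_k = -k/(k + 1).
Check: Δs_k = -1/(k**2 + 3*k + 2). ✓
s_(n+1) = (-n - 1)/(n + 2) and s_(1) = -1/2, so S(n) = -n/(2*n + 4).

S(n) = - \frac{n}{2 n + 4}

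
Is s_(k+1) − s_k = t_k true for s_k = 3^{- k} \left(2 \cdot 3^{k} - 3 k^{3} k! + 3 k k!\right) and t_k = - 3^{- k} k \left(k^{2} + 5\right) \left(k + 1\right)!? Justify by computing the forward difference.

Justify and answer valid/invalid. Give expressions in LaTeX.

valid; difference matches t_k

s_(k+1) = (2*3**k - k**4*factorial(k) - 4*k**3*factorial(k) - 5*k**2*factorial(k) - 2*k*factorial(k))/3**k
s_(k+1) − s_k = -k*(k**2 + 5)*factorial(k + 1)/3**k
(s_(k+1) − s_k) − t_k = 0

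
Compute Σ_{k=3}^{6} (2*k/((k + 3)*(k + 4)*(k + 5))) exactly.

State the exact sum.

Σ = 23/385

The ratio is (k + 1)*(k + 3)/(k*(k + 6)).
Normal form (A,B,C) = (k + 3, k + 6, k).
f must satisfy (k + 3)·f(k+1) − (k + 5)·f(k) = k.
d = 2 from the (1,1,1) case.
Coefficient equations give f(k) = k*(k - 1)/8.
Then R = B(k−1)f/C = (k - 1)*(k + 5)/8, so s_k = R(k)·t_k = k*(k - 1)/(4*(k + 3)*(k + 4)).
Verify: 2*k/(k**3 + 12*k**2 + 47*k + 60) matches t_k.
Telescoping: Σ = s_(7) − s_(3) = 21/220 − (1/28) = 23/385.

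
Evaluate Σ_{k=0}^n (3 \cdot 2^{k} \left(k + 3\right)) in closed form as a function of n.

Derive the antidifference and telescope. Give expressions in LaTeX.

Compute t_(k+1)/t_k: get 2*(k + 4)/(k + 3).
So A=2 and B=1, with C=k + 3.
Key eq: (2)·f(k+1) = (1)·f(k) + (k + 3).
Degrees (0,0,1) ⇒ d ≤ 1.
A polynomial solution: f(k) = k + 1.
Certificate R = B(k−1)f/C = (k + 1)/(k + 3) gives s_k = 3*2**k*(k + 1).
Δs = 3*2**k*(k + 3), as required.
Telescope: S(n) = s_(n+1) − s_(0) = 6*2**n*(n + 2) − (3) = 6*2**n*n + 12*2**n - 3.

S(n) = 6 \cdot 2^{n} n + 12 \cdot 2^{n} - 3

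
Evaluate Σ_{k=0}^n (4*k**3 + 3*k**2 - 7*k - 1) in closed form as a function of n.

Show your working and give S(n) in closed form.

S(n) = n**4 + 3*n**3 - n**2 - 4*n - 1

The ratio is (4*k**3 + 15*k**2 + 11*k - 1)/(4*k**3 + 3*k**2 - 7*k - 1).
So A=1 and B=1, with C=k**3 + 3*k**2/4 - 7*k/4 - 1/4.
Set up (1)·f(k+1) − (1)·f(k) − (k**3 + 3*k**2/4 - 7*k/4 - 1/4) = 0.
d = 4 from the (0,0,3) case.
Solving with deg f ≤ 4: f(k) = k*(k**3 - k**2 - 4*k + 3)/4.
Certificate R = B(k−1)f/C = k*(k**3 - k**2 - 4*k + 3)/(4*k**3 + 3*k**2 - 7*k - 1) gives s_k = k*(k**3 - k**2 - 4*k + 3).
Verify: 4*k**3 + 3*k**2 - 7*k - 1 matches t_k.
Evaluate: s_(n+1) = n**4 + 3*n**3 - n**2 - 4*n - 1; subtract s_(0) = 0 ⇒ S(n) = n**4 + 3*n**3 - n**2 - 4*n - 1.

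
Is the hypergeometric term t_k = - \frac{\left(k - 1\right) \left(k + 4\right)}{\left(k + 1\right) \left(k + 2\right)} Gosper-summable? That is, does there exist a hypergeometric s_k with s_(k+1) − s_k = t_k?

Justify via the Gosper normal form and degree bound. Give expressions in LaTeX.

Yes. s_k = \frac{k \left(5 - k\right)}{k + 1}.

t_(k+1)/t_k = k*(k + 1)*(k + 5)/((k - 1)*(k + 3)*(k + 4)).
Normal form (A,B,C) = (k + 1, k + 3, k**2 + 3*k - 4).
Set up (k + 1)·f(k+1) − (k + 2)·f(k) − (k**2 + 3*k - 4) = 0.
deg f ≤ 2 (via 1,1,2).
Coefficient equations give f(k) = k*(k - 5).
Get s_k = R·t_k = k*(5 - k)/(k + 1) with R(k) = B(k−1)f(k)/C(k) = k*(k - 5)*(k + 2)/((k - 1)*(k + 4)).
s_(k+1) − s_k = (-k**2 - 3*k + 4)/(k**2 + 3*k + 2) = t_k.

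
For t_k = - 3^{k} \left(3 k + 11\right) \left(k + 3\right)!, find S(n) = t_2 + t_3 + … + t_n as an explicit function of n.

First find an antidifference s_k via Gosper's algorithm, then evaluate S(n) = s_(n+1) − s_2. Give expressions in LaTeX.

S(n) = - 3 \cdot 3^{n} \left(n + 4\right)! + 1080

Ratio r(k) = 3*(k + 4)*(3*k + 14)/(3*k + 11).
So A=3*k + 12 and B=1, with C=k + 11/3.
Key eq: (3*k + 12)·f(k+1) = (1)·f(k) + (k + 11/3).
Degrees (1,0,1) ⇒ d ≤ 0.
Solve for f: f(k) = 1/3 (degree 0 ≤ 0).
Get s_k = R·t_k = -3**k*factorial(k + 3) with R(k) = B(k−1)f(k)/C(k) = 1/(3*k + 11).
Check: Δs_k = -3**k*(3*k + 11)*factorial(k + 3). ✓
s_(n+1) = -3**(n + 1)*factorial(n + 4) and s_(2) = -1080, so S(n) = -3*3**n*factorial(n + 4) + 1080.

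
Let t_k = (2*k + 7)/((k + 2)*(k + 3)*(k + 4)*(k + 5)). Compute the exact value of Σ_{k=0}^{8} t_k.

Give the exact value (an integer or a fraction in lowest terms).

Σ = 135/1144

Step 1: r(k) = (k + 2)*(2*k + 9)/((k + 6)*(2*k + 7)).
A = k + 2, B = k + 6, C = k + 7/2.
Need (k + 2)·f(k+1) − (k + 5)·f(k) = k + 7/2.
From deg A=1, deg B=1, deg C=1: d=3.
Match coefficients ⇒ f(k) = k*(k + 3)*(k + 6)/16.
Get s_k = R·t_k = k*(k + 6)/(8*(k**2 + 6*k + 8)) with R(k) = B(k−1)f(k)/C(k) = k*(k + 3)*(k + 5)*(k + 6)/(8*(2*k + 7)).
Δs = (2*k + 7)/(k**4 + 14*k**3 + 71*k**2 + 154*k + 120), as required.
Telescoping: Σ = s_(9) − s_(0) = 135/1144 − (0) = 135/1144.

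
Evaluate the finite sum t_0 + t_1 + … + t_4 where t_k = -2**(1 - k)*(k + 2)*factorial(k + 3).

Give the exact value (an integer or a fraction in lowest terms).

t_(k+1)/t_k = (k + 3)*(k + 4)/(2*(k + 2)).
Normal form (A,B,C) = (k/2 + 2, 1, k + 2).
f must satisfy (k/2 + 2)·f(k+1) − (1)·f(k) = k + 2.
Degrees (1,0,1) ⇒ d ≤ 0.
Coefficient equations give f(k) = 2.
Certificate R = B(k−1)f/C = 2/(k + 2) gives s_k = -2**(2 - k)*factorial(k + 3).
Δs = -2**(1 - k)*(k + 2)*factorial(k + 3), as required.
Sum = s_(5) − s_(0); s_(5) = -5040, s_(0) = -24 ⇒ -5016.

Σ = -5016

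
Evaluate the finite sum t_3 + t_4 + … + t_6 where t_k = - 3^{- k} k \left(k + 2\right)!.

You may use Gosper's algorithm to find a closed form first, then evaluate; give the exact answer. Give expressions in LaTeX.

Σ = -4360/9

t_(k+1)/t_k = (k + 1)*(k + 3)/(3*k).
So A=k/3 + 1 and B=1, with C=k.
Solve (k/3 + 1)·f(k+1) − (1)·f(k) = k.
d = 0 from the (1,0,1) case.
A polynomial solution: f(k) = 3.
Then R = B(k−1)f/C = 3/k, so s_k = R(k)·t_k = -3**(1 - k)*factorial(k + 2).
Check: Δs_k = -k*factorial(k + 2)/3**k. ✓
Evaluate s at k=7 and k=3: -4480/9 and -40/3; difference -4360/9.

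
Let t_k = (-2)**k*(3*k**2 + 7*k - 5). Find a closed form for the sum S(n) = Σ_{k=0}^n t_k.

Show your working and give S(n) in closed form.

S(n) = 2*(-2)**n*n**2 + 6*(-2)**n*n - 2*(-2)**n - 3

r(k) = 2*(-3*k**2 - 13*k - 5)/(3*k**2 + 7*k - 5) after simplifying.
A = -2, B = 1, C = k**2 + 7*k/3 - 5/3.
Solve (-2)·f(k+1) − (1)·f(k) = k**2 + 7*k/3 - 5/3.
d = 2 from the (0,0,2) case.
Match coefficients ⇒ f(k) = -(k**2 + k - 3)/3.
Then R = B(k−1)f/C = -(k**2 + k - 3)/(3*k**2 + 7*k - 5), so s_k = R(k)·t_k = (-2)**k*(-k**2 - k + 3).
Δs = (-2)**k*(3*k**2 + 7*k - 5), as required.
s_(n+1) = (-2)**(n + 1)*(-n**2 - 3*n + 1) and s_(0) = 3, so S(n) = 2*(-2)**n*n**2 + 6*(-2)**n*n - 2*(-2)**n - 3.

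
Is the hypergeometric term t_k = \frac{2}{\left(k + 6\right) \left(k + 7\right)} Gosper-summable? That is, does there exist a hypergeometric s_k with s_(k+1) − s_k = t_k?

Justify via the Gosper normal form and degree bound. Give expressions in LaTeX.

Compute t_(k+1)/t_k: get (k + 6)/(k + 8).
Normal form (A,B,C) = (k + 6, k + 8, 1).
Need (k + 6)·f(k+1) − (k + 7)·f(k) = 1.
deg f ≤ 1 (via 1,1,0).
Match coefficients ⇒ f(k) = k/6.
R(k) = B(k−1)·f(k)/C(k) = k*(k + 7)/6; s_k = R·t_k = k/(3*(k + 6)).
s_(k+1) − s_k = 2/(k**2 + 13*k + 42) = t_k.

Yes. s_k = \frac{k}{3 \left(k + 6\right)}.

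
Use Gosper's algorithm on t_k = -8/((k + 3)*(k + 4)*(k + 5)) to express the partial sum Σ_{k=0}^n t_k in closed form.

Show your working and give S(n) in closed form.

Ratio r(k) = (k + 3)/(k + 6).
Normal form (A,B,C) = (k + 3, k + 6, 1).
Key eq: (k + 3)·f(k+1) = (k + 5)·f(k) + (1).
deg f ≤ 2 (via 1,1,0).
Solve for f: f(k) = k*(k + 7)/24 (degree 2 ≤ 2).
Get s_k = R·t_k = k*(-k - 7)/(3*(k + 3)*(k + 4)) with R(k) = B(k−1)f(k)/C(k) = k*(k + 5)*(k + 7)/24.
Verify: -8/(k**3 + 12*k**2 + 47*k + 60) matches t_k.
Telescope: S(n) = s_(n+1) − s_(0) = (-n**2 - 9*n - 8)/(3*(n**2 + 9*n + 20)) − (0) = (-n**2 - 9*n - 8)/(3*(n**2 + 9*n + 20)).

S(n) = (-n**2 - 9*n - 8)/(3*(n**2 + 9*n + 20))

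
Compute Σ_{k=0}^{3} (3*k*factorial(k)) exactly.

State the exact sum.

Compute t_(k+1)/t_k: get (k + 1)**2/k.
Take A(k)=k + 1, B(k)=1, C(k)=k.
f must satisfy (k + 1)·f(k+1) − (1)·f(k) = k.
From deg A=1, deg B=0, deg C=1: d=0.
Solve for f: f(k) = 1 (degree 0 ≤ 0).
So s_k = (B(k−1)f/C)·t_k = (1/k)·t_k = 3*factorial(k).
Verify: 3*k*factorial(k) matches t_k.
Evaluate s at k=4 and k=0: 72 and 3; difference 69.

Σ = 69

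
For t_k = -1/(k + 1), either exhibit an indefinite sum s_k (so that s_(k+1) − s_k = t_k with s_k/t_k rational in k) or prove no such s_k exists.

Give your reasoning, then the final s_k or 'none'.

The ratio is (k + 1)/(k + 2).
Factor: A=k + 1; B=k + 2; C=1.
Set up (k + 1)·f(k+1) − (k + 1)·f(k) − (1) = 0.
d = 0 from the (1,1,0) case.
Put f(k) = c0: A·f(k+1) − B(k−1)·f(k) − C = -1; need -1 = 0 — inconsistent ⇒ no f, not summable.

none (Gosper's algorithm certifies no s_k)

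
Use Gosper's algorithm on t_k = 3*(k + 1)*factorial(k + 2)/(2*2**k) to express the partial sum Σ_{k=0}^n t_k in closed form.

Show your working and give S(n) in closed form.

S(n) = -6 + 3*factorial(n + 3)/(2*2**n)

Ratio r(k) = (k + 2)*(k + 3)/(2*(k + 1)).
Gosper form: A/B · C(k+1)/C(k) with A=k/2 + 3/2, B=1, C=k + 1.
f must satisfy (k/2 + 3/2)·f(k+1) − (1)·f(k) = k + 1.
d = 0 from the (1,0,1) case.
Match coefficients ⇒ f(k) = 2.
Then R = B(k−1)f/C = 2/(k + 1), so s_k = R(k)·t_k = 3*factorial(k + 2)/2**k.
s_(k+1) − s_k = 3*(k + 1)*factorial(k + 2)/(2*2**k) = t_k.
Telescope: S(n) = s_(n+1) − s_(0) = 3*2**(-n - 1)*factorial(n + 3) − (6) = -6 + 3*factorial(n + 3)/(2*2**n).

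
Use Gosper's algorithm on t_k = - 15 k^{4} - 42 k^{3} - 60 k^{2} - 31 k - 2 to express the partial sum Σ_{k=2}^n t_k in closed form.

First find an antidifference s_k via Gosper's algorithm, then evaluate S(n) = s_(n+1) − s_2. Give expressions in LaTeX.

S(n) = - 3 n^{5} - 18 n^{4} - 46 n^{3} - 56 n^{2} - 27 n + 150

r(k) = (15*k**4 + 102*k**3 + 276*k**2 + 337*k + 150)/(15*k**4 + 42*k**3 + 60*k**2 + 31*k + 2) after simplifying.
Normal form (A,B,C) = (1, 1, k**4 + 14*k**3/5 + 4*k**2 + 31*k/15 + 2/15).
Solve (1)·f(k+1) − (1)·f(k) = k**4 + 14*k**3/5 + 4*k**2 + 31*k/15 + 2/15.
Bound: deg f ≤ 5.
Solving with deg f ≤ 5: f(k) = k*(3*k**4 + 3*k**3 + 4*k**2 - 4*k - 4)/15.
Get s_k = R·t_k = k*(-3*k**4 - 3*k**3 - 4*k**2 + 4*k + 4) with R(k) = B(k−1)f(k)/C(k) = k*(3*k**4 + 3*k**3 + 4*k**2 - 4*k - 4)/(15*k**4 + 42*k**3 + 60*k**2 + 31*k + 2).
Check: Δs_k = -15*k**4 - 42*k**3 - 60*k**2 - 31*k - 2. ✓
Telescope: S(n) = s_(n+1) − s_(2) = -3*n**5 - 18*n**4 - 46*n**3 - 56*n**2 - 27*n - 2 − (-152) = -3*n**5 - 18*n**4 - 46*n**3 - 56*n**2 - 27*n + 150.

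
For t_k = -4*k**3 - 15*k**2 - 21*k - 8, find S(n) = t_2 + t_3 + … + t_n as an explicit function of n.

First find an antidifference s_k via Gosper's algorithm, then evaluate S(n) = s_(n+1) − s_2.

S(n) = -n**4 - 7*n**3 - 19*n**2 - 21*n + 48

r(k) = (4*k**3 + 27*k**2 + 63*k + 48)/(4*k**3 + 15*k**2 + 21*k + 8) after simplifying.
Take A(k)=1, B(k)=1, C(k)=k**3 + 15*k**2/4 + 21*k/4 + 2.
Solve (1)·f(k+1) − (1)·f(k) = k**3 + 15*k**2/4 + 21*k/4 + 2.
deg f ≤ 4 (via 0,0,3).
Coefficient equations give f(k) = k**2*(k**2 + 3*k + 4)/4.
Certificate R = B(k−1)f/C = k**2*(k**2 + 3*k + 4)/(4*k**3 + 15*k**2 + 21*k + 8) gives s_k = k**2*(-k**2 - 3*k - 4).
Δs = -4*k**3 - 15*k**2 - 21*k - 8, as required.
Evaluate: s_(n+1) = -n**4 - 7*n**3 - 19*n**2 - 21*n - 8; subtract s_(2) = -56 ⇒ S(n) = -n**4 - 7*n**3 - 19*n**2 - 21*n + 48.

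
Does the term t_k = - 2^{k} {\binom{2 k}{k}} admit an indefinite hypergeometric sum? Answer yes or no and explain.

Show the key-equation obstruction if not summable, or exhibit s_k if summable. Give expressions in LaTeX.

The ratio is 4*(2*k + 1)/(k + 1).
Factor: A=8*k + 4; B=k + 1; C=1.
Key eq: (8*k + 4)·f(k+1) = (k)·f(k) + (1).
Degrees (1,1,0) ⇒ d ≤ -1.
Negative degree bound (-1): no f exists, t_k not Gosper-summable.

No; the degree bound rules out any f.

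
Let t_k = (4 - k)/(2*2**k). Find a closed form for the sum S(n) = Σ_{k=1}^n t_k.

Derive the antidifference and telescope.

S(n) = 2**(-n - 1)*(2**(n + 1) + n - 2)

Compute t_(k+1)/t_k: get (k - 3)/(2*(k - 4)).
Take A(k)=1/2, B(k)=1, C(k)=k - 4.
Solve (1/2)·f(k+1) − (1)·f(k) = k - 4.
From deg A=0, deg B=0, deg C=1: d=1.
Solving with deg f ≤ 1: f(k) = -2*(k - 3).
R(k) = B(k−1)·f(k)/C(k) = -2*(k - 3)/(k - 4); s_k = R·t_k = (k - 3)/2**k.
Check: Δs_k = (4 - k)/(2*2**k). ✓
Telescope: S(n) = s_(n+1) − s_(1) = 2**(-n - 1)*(n - 2) − (-1) = 2**(-n - 1)*(2**(n + 1) + n - 2).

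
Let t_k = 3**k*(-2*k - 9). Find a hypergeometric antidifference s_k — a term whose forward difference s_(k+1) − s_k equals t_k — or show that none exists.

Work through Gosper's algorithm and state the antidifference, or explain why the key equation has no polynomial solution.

Ratio r(k) = 3*(2*k + 11)/(2*k + 9).
Gosper form: A/B · C(k+1)/C(k) with A=3, B=1, C=k + 9/2.
Solve (3)·f(k+1) − (1)·f(k) = k + 9/2.
d = 1 from the (0,0,1) case.
Solving with deg f ≤ 1: f(k) = (k + 3)/2.
Certificate R = B(k−1)f/C = (k + 3)/(2*k + 9) gives s_k = 3**k*(-k - 3).
Check: Δs_k = 3**k*(-2*k - 9). ✓

s_k = 3**k*(-k - 3)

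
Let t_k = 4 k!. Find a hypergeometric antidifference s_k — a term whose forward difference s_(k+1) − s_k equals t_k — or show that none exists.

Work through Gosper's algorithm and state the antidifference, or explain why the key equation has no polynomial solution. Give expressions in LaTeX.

r(k) = k + 1 after simplifying.
Factor: A=k + 1; B=1; C=1.
Key eq: (k + 1)·f(k+1) = (1)·f(k) + (1).
deg f ≤ -1 (via 1,0,0).
Bound -1 < 0, so the key equation has no polynomial solution.

not Gosper-summable; s_k does not exist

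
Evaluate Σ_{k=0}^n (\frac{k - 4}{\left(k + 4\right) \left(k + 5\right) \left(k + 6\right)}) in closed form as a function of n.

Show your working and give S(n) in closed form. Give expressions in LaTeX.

r(k) = (k - 3)*(k + 4)/((k - 4)*(k + 7)) after simplifying.
A = k + 4, B = k + 7, C = k - 4.
Need (k + 4)·f(k+1) − (k + 6)·f(k) = k - 4.
d = 2 from the (1,1,1) case.
Solve for f: f(k) = -k (degree 1 ≤ 2).
Certificate R = B(k−1)f/C = -k*(k + 6)/(k - 4) gives s_k = -k/((k + 4)*(k + 5)).
Verify: (k - 4)/(k**3 + 15*k**2 + 74*k + 120) matches t_k.
Σ_(k=0)^n t_k = s_(n+1) − s_(0) = ((-n - 1)/(n**2 + 11*n + 30)) − (0), i.e. (-n - 1)/(n**2 + 11*n + 30).

S(n) = \frac{- n - 1}{n^{2} + 11 n + 30}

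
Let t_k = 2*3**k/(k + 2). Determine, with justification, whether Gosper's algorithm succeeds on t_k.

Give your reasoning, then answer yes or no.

No — t_k has no hypergeometric antidifference.

t_(k+1)/t_k = 3*(k + 2)/(k + 3).
Factor: A=3*k + 6; B=k + 3; C=1.
Solve (3*k + 6)·f(k+1) − (k + 2)·f(k) = 1.
Bound: deg f ≤ -1.
deg f ≤ -1 is impossible — no certificate.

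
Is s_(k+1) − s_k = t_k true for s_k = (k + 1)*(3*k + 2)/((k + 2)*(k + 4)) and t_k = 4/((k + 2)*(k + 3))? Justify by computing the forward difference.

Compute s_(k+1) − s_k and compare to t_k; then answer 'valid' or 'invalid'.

s_(k+1) = (k + 2)*(3*k + 5)/((k + 3)*(k + 5))
s_(k+1) − s_k = (13*k**2 + 57*k + 50)/(k**4 + 14*k**3 + 71*k**2 + 154*k + 120)
(s_(k+1) − s_k) − t_k = 3*(3*k**2 + 7*k - 10)/(k**4 + 14*k**3 + 71*k**2 + 154*k + 120)

Invalid: residual 3*(3*k**2 + 7*k - 10)/(k**4 + 14*k**3 + 71*k**2 + 154*k + 120) ≠ 0.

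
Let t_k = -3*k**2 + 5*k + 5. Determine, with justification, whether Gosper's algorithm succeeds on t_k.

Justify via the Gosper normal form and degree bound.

Ratio r(k) = (3*k**2 + k - 7)/(3*k**2 - 5*k - 5).
Gosper form: A/B · C(k+1)/C(k) with A=1, B=1, C=k**2 - 5*k/3 - 5/3.
Solve (1)·f(k+1) − (1)·f(k) = k**2 - 5*k/3 - 5/3.
d = 3 from the (0,0,2) case.
Solving with deg f ≤ 3: f(k) = k*(k**2 - 4*k - 2)/3.
Then R = B(k−1)f/C = k*(k**2 - 4*k - 2)/(3*k**2 - 5*k - 5), so s_k = R(k)·t_k = k*(-k**2 + 4*k + 2).
Verify: -3*k**2 + 5*k + 5 matches t_k.

Yes. s_k = k*(-k**2 + 4*k + 2).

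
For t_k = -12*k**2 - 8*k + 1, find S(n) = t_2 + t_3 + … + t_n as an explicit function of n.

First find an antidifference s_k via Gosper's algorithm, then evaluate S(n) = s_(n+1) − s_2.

S(n) = -4*n**3 - 10*n**2 - 5*n + 19

t_(k+1)/t_k = (12*k**2 + 32*k + 19)/(12*k**2 + 8*k - 1).
Take A(k)=1, B(k)=1, C(k)=k**2 + 2*k/3 - 1/12.
Key eq: (1)·f(k+1) = (1)·f(k) + (k**2 + 2*k/3 - 1/12).
From deg A=0, deg B=0, deg C=2: d=3.
Solve for f: f(k) = k*(4*k**2 - 2*k - 3)/12 (degree 3 ≤ 3).
Get s_k = R·t_k = k*(-4*k**2 + 2*k + 3) with R(k) = B(k−1)f(k)/C(k) = k*(4*k**2 - 2*k - 3)/(12*k**2 + 8*k - 1).
Check: Δs_k = -12*k**2 - 8*k + 1. ✓
Telescope: S(n) = s_(n+1) − s_(2) = -4*n**3 - 10*n**2 - 5*n + 1 − (-18) = -4*n**3 - 10*n**2 - 5*n + 19.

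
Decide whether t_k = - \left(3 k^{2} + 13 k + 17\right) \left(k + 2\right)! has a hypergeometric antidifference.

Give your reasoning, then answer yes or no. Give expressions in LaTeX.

Compute t_(k+1)/t_k: get (k + 3)*(13*k + 3*(k + 1)**2 + 30)/(3*k**2 + 13*k + 17).
So A=k + 3 and B=1, with C=k**2 + 13*k/3 + 17/3.
Need (k + 3)·f(k+1) − (1)·f(k) = k**2 + 13*k/3 + 17/3.
From deg A=1, deg B=0, deg C=2: d=1.
A polynomial solution: f(k) = (3*k + 4)/3.
Get s_k = R·t_k = -(3*k + 4)*factorial(k + 2) with R(k) = B(k−1)f(k)/C(k) = (3*k + 4)/(3*k**2 + 13*k + 17).
Verify: -(3*k**2 + 13*k + 17)*factorial(k + 2) matches t_k.

Yes. s_k = - \left(3 k + 4\right) \left(k + 2\right)!.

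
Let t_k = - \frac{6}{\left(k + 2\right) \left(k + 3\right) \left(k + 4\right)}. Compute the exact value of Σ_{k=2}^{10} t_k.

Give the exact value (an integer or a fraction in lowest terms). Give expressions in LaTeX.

Σ = -243/1820

The ratio is (k + 2)/(k + 5).
A = k + 2, B = k + 5, C = 1.
Set up (k + 2)·f(k+1) − (k + 4)·f(k) − (1) = 0.
deg f ≤ 2 (via 1,1,0).
Coefficient equations give f(k) = k*(k + 5)/12.
So s_k = (B(k−1)f/C)·t_k = (k*(k + 4)*(k + 5)/12)·t_k = k*(-k - 5)/(2*(k + 2)*(k + 3)).
Δs = -6/(k**3 + 9*k**2 + 26*k + 24), as required.
Telescoping: Σ = s_(11) − s_(2) = -44/91 − (-7/20) = -243/1820.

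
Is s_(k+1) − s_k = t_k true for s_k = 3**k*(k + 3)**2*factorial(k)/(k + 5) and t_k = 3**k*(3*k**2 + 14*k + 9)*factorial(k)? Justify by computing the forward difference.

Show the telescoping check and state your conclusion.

s_(k+1) = 3**(k + 1)*(k + 4)**2*factorial(k + 1)/(k + 6)
s_(k+1) − s_k = 3**k*(3*k**4 + 41*k**3 + 195*k**2 + 363*k + 186)*factorial(k)/((k + 5)*(k + 6))
(s_(k+1) − s_k) − t_k = -2*3**k*(3*k**3 + 29*k**2 + 78*k + 42)*factorial(k)/((k + 5)*(k + 6))

Invalid: residual -2*3**k*(3*k**3 + 29*k**2 + 78*k + 42)*factorial(k)/((k + 5)*(k + 6)) ≠ 0.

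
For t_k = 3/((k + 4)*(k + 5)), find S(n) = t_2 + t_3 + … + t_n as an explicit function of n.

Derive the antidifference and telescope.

S(n) = (n - 1)/(2*(n + 5))

The ratio is (k + 4)/(k + 6).
A = k + 4, B = k + 6, C = 1.
f must satisfy (k + 4)·f(k+1) − (k + 5)·f(k) = 1.
Degrees (1,1,0) ⇒ d ≤ 1.
Coefficient equations give f(k) = k/4.
R(k) = B(k−1)·f(k)/C(k) = k*(k + 5)/4; s_k = R·t_k = 3*k/(4*(k + 4)).
Verify: 3/(k**2 + 9*k + 20) matches t_k.
Σ_(k=2)^n t_k = s_(n+1) − s_(2) = (3*(n + 1)/(4*(n + 5))) − (1/4), i.e. (n - 1)/(2*(n + 5)).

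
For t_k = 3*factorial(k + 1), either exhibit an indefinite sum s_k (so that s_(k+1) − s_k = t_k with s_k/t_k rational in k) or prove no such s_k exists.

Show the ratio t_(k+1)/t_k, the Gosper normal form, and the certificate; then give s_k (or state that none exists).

Compute t_(k+1)/t_k: get k + 2.
A = k + 2, B = 1, C = 1.
Key eq: (k + 2)·f(k+1) = (1)·f(k) + (1).
Degrees (1,0,0) ⇒ d ≤ -1.
Bound -1 < 0, so the key equation has no polynomial solution.

none — t_k is not Gosper-summable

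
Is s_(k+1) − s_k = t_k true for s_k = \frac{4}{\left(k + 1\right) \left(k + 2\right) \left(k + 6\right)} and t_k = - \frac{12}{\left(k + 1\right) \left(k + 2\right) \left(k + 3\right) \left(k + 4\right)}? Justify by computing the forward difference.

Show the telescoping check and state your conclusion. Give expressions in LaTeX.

Invalid: residual \frac{24 \left(2 k + 11\right)}{k^{6} + 23 k^{5} + 207 k^{4} + 925 k^{3} + 2144 k^{2} + 2412 k + 1008} ≠ 0.

s_(k+1) = 4/((k + 2)*(k + 3)*(k + 7))
s_(k+1) − s_k = 12*(-k - 5)/(k**5 + 19*k**4 + 131*k**3 + 401*k**2 + 540*k + 252)
(s_(k+1) − s_k) − t_k = 24*(2*k + 11)/(k**6 + 23*k**5 + 207*k**4 + 925*k**3 + 2144*k**2 + 2412*k + 1008)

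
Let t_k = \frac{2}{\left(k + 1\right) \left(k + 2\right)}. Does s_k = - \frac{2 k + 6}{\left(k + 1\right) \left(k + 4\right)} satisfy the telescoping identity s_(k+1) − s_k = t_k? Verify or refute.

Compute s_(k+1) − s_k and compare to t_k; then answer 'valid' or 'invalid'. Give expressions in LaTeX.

s_(k+1) = 2*(-k - 4)/((k + 2)*(k + 5))
s_(k+1) − s_k = 2*(k**2 + 7*k + 14)/(k**4 + 12*k**3 + 49*k**2 + 78*k + 40)
(s_(k+1) − s_k) − t_k = 4*(-k - 3)/(k**4 + 12*k**3 + 49*k**2 + 78*k + 40)

Invalid: residual \frac{4 \left(- k - 3\right)}{k^{4} + 12 k^{3} + 49 k^{2} + 78 k + 40} ≠ 0.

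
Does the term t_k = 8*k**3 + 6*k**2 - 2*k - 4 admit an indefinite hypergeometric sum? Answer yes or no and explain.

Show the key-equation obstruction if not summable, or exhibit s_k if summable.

Yes. s_k = 2*k*(k**3 - k**2 - k - 1).

The ratio is (4*k**3 + 15*k**2 + 17*k + 4)/(4*k**3 + 3*k**2 - k - 2).
So A=1 and B=1, with C=k**3 + 3*k**2/4 - k/4 - 1/2.
Set up (1)·f(k+1) − (1)·f(k) − (k**3 + 3*k**2/4 - k/4 - 1/2) = 0.
From deg A=0, deg B=0, deg C=3: d=4.
A polynomial solution: f(k) = k*(k**3 - k**2 - k - 1)/4.
Certificate R = B(k−1)f/C = k*(k**3 - k**2 - k - 1)/(4*k**3 + 3*k**2 - k - 2) gives s_k = 2*k*(k**3 - k**2 - k - 1).
Δs = 8*k**3 + 6*k**2 - 2*k - 4, as required.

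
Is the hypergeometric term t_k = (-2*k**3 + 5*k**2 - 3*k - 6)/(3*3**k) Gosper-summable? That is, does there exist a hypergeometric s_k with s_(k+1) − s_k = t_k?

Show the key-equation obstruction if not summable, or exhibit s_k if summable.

The ratio is (2*k**3 + k**2 - k + 6)/(3*(2*k**3 - 5*k**2 + 3*k + 6)).
So A=1/3 and B=1, with C=k**3 - 5*k**2/2 + 3*k/2 + 3.
Solve (1/3)·f(k+1) − (1)·f(k) = k**3 - 5*k**2/2 + 3*k/2 + 3.
Degrees (0,0,3) ⇒ d ≤ 3.
Match coefficients ⇒ f(k) = -3*(k + 1)*(k**2 - 2*k + 4)/2.
Then R = B(k−1)f/C = -3*(k + 1)*(k**2 - 2*k + 4)/(2*k**3 - 5*k**2 + 3*k + 6), so s_k = R(k)·t_k = (k**3 - k**2 + 2*k + 4)/3**k.
Δs = (-2*k**3 + 5*k**2 - 3*k - 6)/(3*3**k), as required.

Yes. s_k = (k**3 - k**2 + 2*k + 4)/3**k.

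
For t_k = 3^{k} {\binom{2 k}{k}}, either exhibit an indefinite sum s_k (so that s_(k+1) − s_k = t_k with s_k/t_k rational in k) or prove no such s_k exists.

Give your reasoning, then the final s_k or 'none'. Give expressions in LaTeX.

none (Gosper's algorithm certifies no s_k)

Compute t_(k+1)/t_k: get 6*(2*k + 1)/(k + 1).
Gosper form: A/B · C(k+1)/C(k) with A=12*k + 6, B=k + 1, C=1.
Set up (12*k + 6)·f(k+1) − (k)·f(k) − (1) = 0.
From deg A=1, deg B=1, deg C=0: d=-1.
d = -1 < 0 ⇒ no nonzero polynomial f; not summable.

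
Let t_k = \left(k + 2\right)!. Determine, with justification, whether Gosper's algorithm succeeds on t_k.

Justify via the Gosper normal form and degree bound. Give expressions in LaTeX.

Step 1: r(k) = k + 3.
A = k + 3, B = 1, C = 1.
Set up (k + 3)·f(k+1) − (1)·f(k) − (1) = 0.
Degrees (1,0,0) ⇒ d ≤ -1.
Bound -1 < 0, so the key equation has no polynomial solution.

No — t_k has no hypergeometric antidifference.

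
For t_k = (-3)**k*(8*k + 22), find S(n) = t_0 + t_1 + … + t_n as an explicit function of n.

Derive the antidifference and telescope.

Ratio r(k) = 3*(-4*k - 15)/(4*k + 11).
So A=-3 and B=1, with C=k + 11/4.
f must satisfy (-3)·f(k+1) − (1)·f(k) = k + 11/4.
Bound: deg f ≤ 1.
Solve for f: f(k) = -(k + 2)/4 (degree 1 ≤ 1).
R(k) = B(k−1)·f(k)/C(k) = -(k + 2)/(4*k + 11); s_k = R·t_k = -2*(-3)**k*(k + 2).
Verify: (-3)**k*(8*k + 22) matches t_k.
Telescope: S(n) = s_(n+1) − s_(0) = 6*(-3)**n*(n + 3) − (-4) = 6*(-3)**n*n + 18*(-3)**n + 4.

S(n) = 6*(-3)**n*n + 18*(-3)**n + 4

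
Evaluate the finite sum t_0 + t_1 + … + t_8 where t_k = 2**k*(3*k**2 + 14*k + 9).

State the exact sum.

r(k) = 2*(3*k**2 + 20*k + 26)/(3*k**2 + 14*k + 9) after simplifying.
A = 2, B = 1, C = k**2 + 14*k/3 + 3.
f must satisfy (2)·f(k+1) − (1)·f(k) = k**2 + 14*k/3 + 3.
d = 2 from the (0,0,2) case.
Solving with deg f ≤ 2: f(k) = (k + 1)*(3*k - 1)/3.
Then R = B(k−1)f/C = (k + 1)*(3*k - 1)/(3*k**2 + 14*k + 9), so s_k = R(k)·t_k = 2**k*(3*k**2 + 2*k - 1).
s_(k+1) − s_k = 2**k*(3*k**2 + 14*k + 9) = t_k.
Telescoping: Σ = s_(9) − s_(0) = 133120 − (-1) = 133121.

Σ = 133121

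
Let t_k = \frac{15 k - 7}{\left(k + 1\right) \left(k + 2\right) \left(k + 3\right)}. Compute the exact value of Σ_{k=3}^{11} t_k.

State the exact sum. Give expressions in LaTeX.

Σ = 2619/1820

t_(k+1)/t_k = (k + 1)*(15*k + 8)/((k + 4)*(15*k - 7)).
So A=k + 1 and B=k + 4, with C=k - 7/15.
Key eq: (k + 1)·f(k+1) = (k + 3)·f(k) + (k - 7/15).
d = 2 from the (1,1,1) case.
Match coefficients ⇒ f(k) = k*(2*k - 9)/15.
So s_k = (B(k−1)f/C)·t_k = (k*(k + 3)*(2*k - 9)/(15*k - 7))·t_k = k*(2*k - 9)/((k + 1)*(k + 2)).
Verify: (15*k - 7)/(k**3 + 6*k**2 + 11*k + 6) matches t_k.
Σ_(k=3)^(11) t_k = s_(12) − s_(3) = 90/91 − (-9/20) = 2619/1820.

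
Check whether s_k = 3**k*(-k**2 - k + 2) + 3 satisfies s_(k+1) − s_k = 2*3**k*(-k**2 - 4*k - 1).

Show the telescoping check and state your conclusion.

s_(k+1) = 3*3**k*(-k - (k + 1)**2 + 1) + 3
s_(k+1) − s_k = 2*3**k*(-k**2 - 4*k - 1)
(s_(k+1) − s_k) − t_k = 0

Valid: the claim telescopes to t_k.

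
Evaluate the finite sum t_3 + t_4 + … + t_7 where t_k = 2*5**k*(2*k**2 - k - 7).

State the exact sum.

r(k) = 5*(2*k**2 + 3*k - 6)/(2*k**2 - k - 7) after simplifying.
Normal form (A,B,C) = (5, 1, k**2 - k/2 - 7/2).
Key eq: (5)·f(k+1) = (1)·f(k) + (k**2 - k/2 - 7/2).
deg f ≤ 2 (via 0,0,2).
Coefficient equations give f(k) = (k**2 - 3*k - 1)/4.
Then R = B(k−1)f/C = (k**2 - 3*k - 1)/(2*(2*k**2 - k - 7)), so s_k = R(k)·t_k = 5**k*(k**2 - 3*k - 1).
Δs = 2*5**k*(2*k**2 - k - 7), as required.
Sum = s_(8) − s_(3); s_(8) = 15234375, s_(3) = -125 ⇒ 15234500.

Σ = 15234500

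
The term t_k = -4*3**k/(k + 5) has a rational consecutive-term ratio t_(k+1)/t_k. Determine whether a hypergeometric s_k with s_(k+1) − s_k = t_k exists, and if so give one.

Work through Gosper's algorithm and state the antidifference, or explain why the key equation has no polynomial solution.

t_(k+1)/t_k = 3*(k + 5)/(k + 6).
Gosper form: A/B · C(k+1)/C(k) with A=3*k + 15, B=k + 6, C=1.
Solve (3*k + 15)·f(k+1) − (k + 5)·f(k) = 1.
Bound: deg f ≤ -1.
Negative degree bound (-1): no f exists, t_k not Gosper-summable.

none — t_k is not Gosper-summable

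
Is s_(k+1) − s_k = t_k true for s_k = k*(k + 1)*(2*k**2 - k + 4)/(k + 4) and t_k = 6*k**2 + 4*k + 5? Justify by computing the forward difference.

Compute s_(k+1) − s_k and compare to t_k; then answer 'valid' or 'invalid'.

s_(k+1) = (k + 1)*(k + 2)*(-k + 2*(k + 1)**2 + 3)/(k + 5)
s_(k+1) − s_k = 2*(3*k**4 + 23*k**3 + 37*k**2 + 37*k + 20)/(k**2 + 9*k + 20)
(s_(k+1) − s_k) − t_k = 3*(-4*k**3 - 29*k**2 - 17*k - 20)/(k**2 + 9*k + 20)

Invalid: residual 3*(-4*k**3 - 29*k**2 - 17*k - 20)/(k**2 + 9*k + 20) ≠ 0.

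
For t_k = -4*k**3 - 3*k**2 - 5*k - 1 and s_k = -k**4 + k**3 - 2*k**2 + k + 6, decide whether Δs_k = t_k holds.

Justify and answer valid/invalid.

valid; difference matches t_k

s_(k+1) = -k**4 - 3*k**3 - 5*k**2 - 4*k + 5
s_(k+1) − s_k = -4*k**3 - 3*k**2 - 5*k - 1
(s_(k+1) − s_k) − t_k = 0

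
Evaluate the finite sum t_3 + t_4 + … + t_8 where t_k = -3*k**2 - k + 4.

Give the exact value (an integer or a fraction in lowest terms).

The ratio is k*(3*k + 7)/(3*k**2 + k - 4).
Gosper form: A/B · C(k+1)/C(k) with A=1, B=1, C=k**2 + k/3 - 4/3.
f must satisfy (1)·f(k+1) − (1)·f(k) = k**2 + k/3 - 4/3.
From deg A=0, deg B=0, deg C=2: d=3.
Solving with deg f ≤ 3: f(k) = k*(k**2 - k - 4)/3.
Certificate R = B(k−1)f/C = k*(k**2 - k - 4)/((k - 1)*(3*k + 4)) gives s_k = k*(-k**2 + k + 4).
Check: Δs_k = -3*k**2 - k + 4. ✓
Telescoping: Σ = s_(9) − s_(3) = -612 − (-6) = -606.

Σ = -606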